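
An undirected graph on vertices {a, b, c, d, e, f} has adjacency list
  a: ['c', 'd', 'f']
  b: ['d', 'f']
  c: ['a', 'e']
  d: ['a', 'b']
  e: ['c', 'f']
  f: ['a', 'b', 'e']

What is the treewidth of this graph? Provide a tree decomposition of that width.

Treewidth 2.
One optimal decomposition is:
Bags: B1 = {c, e, f}  B2 = {a, c, f}  B3 = {a, b, f}  B4 = {a, b, d}
Tree: B1–B2, B2–B3, B3–B4

Every bag has size at most 3, so the width is 3 − 1 = 2 and tw(G) ≤ 2. Since e–c–a–f–e is a cycle in G, G is not acyclic. Forests are exactly the graphs of treewidth ≤ 1, so tw(G) ≥ 2. The upper and lower bounds meet at 2, so that is the treewidth.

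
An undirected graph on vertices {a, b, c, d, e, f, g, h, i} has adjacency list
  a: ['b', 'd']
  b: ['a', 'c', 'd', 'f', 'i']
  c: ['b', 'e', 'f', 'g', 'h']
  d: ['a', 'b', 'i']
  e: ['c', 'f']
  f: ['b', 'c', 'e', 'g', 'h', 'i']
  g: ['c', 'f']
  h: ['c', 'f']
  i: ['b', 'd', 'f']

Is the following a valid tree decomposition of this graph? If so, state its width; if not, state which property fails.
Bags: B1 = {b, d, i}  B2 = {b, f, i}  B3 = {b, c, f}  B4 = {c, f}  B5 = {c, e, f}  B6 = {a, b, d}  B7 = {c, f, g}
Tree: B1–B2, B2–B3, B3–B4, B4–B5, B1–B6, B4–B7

A tree decomposition must satisfy three properties: every vertex lies in some bag; for every edge, both endpoints lie together in some bag; and for every vertex, the bags containing it form a connected subtree. Here vertex h appears in no bag, so the decomposition is invalid.

No — vertex h appears in no bag.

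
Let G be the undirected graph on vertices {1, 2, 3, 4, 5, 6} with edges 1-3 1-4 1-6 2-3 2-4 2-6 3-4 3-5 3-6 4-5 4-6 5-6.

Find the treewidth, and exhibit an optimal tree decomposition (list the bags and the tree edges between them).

Every bag has size at most 4, so the width is 4 − 1 = 3 and tw(G) ≤ 3. For the lower bound, the 4 vertices {1, 3, 4, 6} are pairwise adjacent, and any tree decomposition puts a clique entirely inside one bag — forcing width ≥ 3. Therefore the treewidth is 3.

Treewidth 3.
One such decomposition:
Bags: B1 = {1, 3, 4, 6}  B2 = {3, 4, 5, 6}  B3 = {2, 3, 4, 6}
Tree: B1–B2, B1–B3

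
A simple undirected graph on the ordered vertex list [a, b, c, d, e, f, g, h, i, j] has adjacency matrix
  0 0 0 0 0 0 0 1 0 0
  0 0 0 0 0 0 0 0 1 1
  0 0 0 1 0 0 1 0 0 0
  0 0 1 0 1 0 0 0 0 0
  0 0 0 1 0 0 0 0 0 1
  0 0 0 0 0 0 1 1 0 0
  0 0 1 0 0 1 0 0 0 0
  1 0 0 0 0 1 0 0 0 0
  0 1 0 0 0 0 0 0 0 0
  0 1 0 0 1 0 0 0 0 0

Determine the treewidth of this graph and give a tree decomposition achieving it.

Every bag has size at most 2, so the width is 2 − 1 = 1 and tw(G) ≤ 1. Any graph with an edge has treewidth ≥ 1, and G has the edge a–h. The upper and lower bounds meet at 1, so that is the treewidth.

Treewidth 1.
Bags: B1 = {a, h}  B2 = {f, h}  B3 = {f, g}  B4 = {c, g}  B5 = {c, d}  B6 = {d, e}  B7 = {e, j}  B8 = {b, j}  B9 = {b, i}
Tree: B1–B2, B2–B3, B3–B4, B4–B5, B5–B6, B6–B7, B7–B8, B8–B9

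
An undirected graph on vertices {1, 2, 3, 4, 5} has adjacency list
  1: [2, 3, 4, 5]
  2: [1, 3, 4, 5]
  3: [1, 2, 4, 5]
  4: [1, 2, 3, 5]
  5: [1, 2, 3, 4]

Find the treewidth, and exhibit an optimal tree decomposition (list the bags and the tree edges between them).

With just one bag of size 5, the width is 5 − 1 = 4, so tw(G) ≤ 4. For the lower bound, the 5 vertices {1, 2, 3, 4, 5} are pairwise adjacent, and any tree decomposition puts a clique entirely inside one bag — forcing width ≥ 4. The upper and lower bounds meet at 4, so that is the treewidth.

Treewidth 4.
Bags: B1 = {1, 2, 3, 4, 5}
Tree: (single bag)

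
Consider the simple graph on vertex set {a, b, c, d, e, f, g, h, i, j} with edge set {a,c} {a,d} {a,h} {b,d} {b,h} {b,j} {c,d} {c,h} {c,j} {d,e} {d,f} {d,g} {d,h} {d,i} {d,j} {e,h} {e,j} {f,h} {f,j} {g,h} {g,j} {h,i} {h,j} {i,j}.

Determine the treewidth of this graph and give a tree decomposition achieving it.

Each bag holds 4 vertices, so the decomposition has width 3, which upper-bounds the treewidth. On the other hand G contains the 4-clique {d, f, h, j}. A clique must lie in a single bag of any decomposition, so no decomposition can have width below 3. Combining the bounds, tw(G) = 3.

Treewidth 3.
One such decomposition:
Bags: B1 = {c, d, h, j}  B2 = {d, g, h, j}  B3 = {b, d, h, j}  B4 = {d, e, h, j}  B5 = {d, f, h, j}  B6 = {d, h, i, j}  B7 = {a, c, d, h}
Tree: B1–B2, B2–B3, B3–B4, B1–B5, B3–B6, B1–B7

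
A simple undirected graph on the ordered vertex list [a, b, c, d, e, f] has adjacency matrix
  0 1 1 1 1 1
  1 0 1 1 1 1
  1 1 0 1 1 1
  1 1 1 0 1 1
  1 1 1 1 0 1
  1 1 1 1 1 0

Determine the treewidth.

A width-5 tree decomposition is:
Bags: B1 = {a, b, c, d, e, f}
Tree: (single bag)
With just one bag of size 6, the width is 6 − 1 = 5, so tw(G) ≤ 5. For the lower bound, the 6 vertices {a, b, c, d, e, f} are pairwise adjacent, and any tree decomposition puts a clique entirely inside one bag — forcing width ≥ 5. Combining the bounds, tw(G) = 5.

5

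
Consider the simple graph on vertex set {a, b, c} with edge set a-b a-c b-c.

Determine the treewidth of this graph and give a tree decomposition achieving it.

Treewidth 2.
Bags: B1 = {a, b, c}
Tree: (single bag)

A single bag containing all 3 vertices is trivially a valid decomposition of width 2. Conversely, {a, b, c} is a clique of size 3, and the vertices of any clique must share a bag in every tree decomposition; so some bag has ≥ 3 vertices and tw(G) ≥ 2. Hence tw(G) = 2 exactly.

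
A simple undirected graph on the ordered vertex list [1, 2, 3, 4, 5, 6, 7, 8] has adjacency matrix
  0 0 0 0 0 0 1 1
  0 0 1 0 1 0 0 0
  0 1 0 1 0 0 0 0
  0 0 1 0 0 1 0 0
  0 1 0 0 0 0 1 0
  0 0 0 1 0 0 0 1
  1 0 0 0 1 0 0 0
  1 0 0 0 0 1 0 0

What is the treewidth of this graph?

A width-2 tree decomposition is:
Bags: B1 = {4, 6, 8}  B2 = {3, 4, 8}  B3 = {2, 3, 8}  B4 = {2, 5, 8}  B5 = {5, 7, 8}  B6 = {1, 7, 8}
Tree: B1–B2, B2–B3, B3–B4, B4–B5, B5–B6
Each bag holds 3 vertices, so the decomposition has width 2, which upper-bounds the treewidth. Since 8–6–4–3–2–5–7–1–8 is a cycle in G, G is not acyclic. Forests are exactly the graphs of treewidth ≤ 1, so tw(G) ≥ 2. Combining the bounds, tw(G) = 2.

2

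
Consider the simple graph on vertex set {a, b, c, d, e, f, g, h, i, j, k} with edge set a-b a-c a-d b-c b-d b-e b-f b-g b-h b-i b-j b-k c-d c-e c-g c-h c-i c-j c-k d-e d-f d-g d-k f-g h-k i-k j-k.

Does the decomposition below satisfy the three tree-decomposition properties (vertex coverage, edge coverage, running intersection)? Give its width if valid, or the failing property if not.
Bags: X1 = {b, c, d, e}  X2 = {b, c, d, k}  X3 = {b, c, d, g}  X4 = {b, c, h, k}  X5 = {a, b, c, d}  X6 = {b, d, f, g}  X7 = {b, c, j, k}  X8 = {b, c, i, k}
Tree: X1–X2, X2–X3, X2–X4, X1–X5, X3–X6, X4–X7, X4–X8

Yes; width 3.

Every vertex of G appears in some bag (union = {a, b, c, d, e, f, g, h, i, j, k}); every edge is covered by a bag; and for each vertex v the set of bags containing v is connected in the bag tree. The decomposition is therefore valid. The largest bag has 4 vertices, so the width is 3.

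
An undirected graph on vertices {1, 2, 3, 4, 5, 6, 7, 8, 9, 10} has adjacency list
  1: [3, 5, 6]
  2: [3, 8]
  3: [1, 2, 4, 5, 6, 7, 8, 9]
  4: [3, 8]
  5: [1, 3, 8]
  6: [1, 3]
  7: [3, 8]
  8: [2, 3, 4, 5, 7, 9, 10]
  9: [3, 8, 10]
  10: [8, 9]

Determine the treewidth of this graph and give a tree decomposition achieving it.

Treewidth 2.
One optimal decomposition is:
Bags: B1 = {3, 4, 8}  B2 = {3, 5, 8}  B3 = {1, 3, 5}  B4 = {3, 8, 9}  B5 = {3, 7, 8}  B6 = {2, 3, 8}  B7 = {1, 3, 6}  B8 = {8, 9, 10}
Tree: B1–B2, B2–B3, B2–B4, B4–B5, B1–B6, B3–B7, B4–B8

Every bag has size at most 3, so the width is 3 − 1 = 2 and tw(G) ≤ 2. On the other hand G contains the 3-clique {8, 9, 10}. A clique must lie in a single bag of any decomposition, so no decomposition can have width below 2. Therefore the treewidth is 2.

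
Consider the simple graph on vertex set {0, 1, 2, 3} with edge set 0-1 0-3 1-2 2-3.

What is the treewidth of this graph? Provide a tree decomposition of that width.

Treewidth 2.
One such decomposition:
Bags: B1 = {0, 1, 2}  B2 = {0, 2, 3}
Tree: B1–B2

Every bag has size at most 3, so the width is 3 − 1 = 2 and tw(G) ≤ 2. Since 2–1–0–3–2 is a cycle in G, G is not acyclic. Forests are exactly the graphs of treewidth ≤ 1, so tw(G) ≥ 2. Combining the bounds, tw(G) = 2.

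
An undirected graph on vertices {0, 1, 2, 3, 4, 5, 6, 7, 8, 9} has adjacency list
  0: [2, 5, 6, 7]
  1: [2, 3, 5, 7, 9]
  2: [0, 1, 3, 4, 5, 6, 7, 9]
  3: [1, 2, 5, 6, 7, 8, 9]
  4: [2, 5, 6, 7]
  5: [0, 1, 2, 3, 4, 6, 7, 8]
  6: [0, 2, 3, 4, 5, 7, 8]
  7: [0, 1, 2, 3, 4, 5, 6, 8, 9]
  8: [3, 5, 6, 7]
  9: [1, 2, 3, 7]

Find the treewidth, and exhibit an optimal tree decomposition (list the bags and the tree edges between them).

Treewidth 4.
One such decomposition:
Bags: B1 = {0, 2, 5, 6, 7}  B2 = {2, 3, 5, 6, 7}  B3 = {3, 5, 6, 7, 8}  B4 = {1, 2, 3, 5, 7}  B5 = {1, 2, 3, 7, 9}  B6 = {2, 4, 5, 6, 7}
Tree: B1–B2, B2–B3, B2–B4, B4–B5, B2–B6

The largest bag has 5 vertices, giving width 4; this decomposition certifies tw(G) ≤ 4. On the other hand G contains the 5-clique {3, 5, 6, 7, 8}. A clique must lie in a single bag of any decomposition, so no decomposition can have width below 4. Hence tw(G) = 4 exactly.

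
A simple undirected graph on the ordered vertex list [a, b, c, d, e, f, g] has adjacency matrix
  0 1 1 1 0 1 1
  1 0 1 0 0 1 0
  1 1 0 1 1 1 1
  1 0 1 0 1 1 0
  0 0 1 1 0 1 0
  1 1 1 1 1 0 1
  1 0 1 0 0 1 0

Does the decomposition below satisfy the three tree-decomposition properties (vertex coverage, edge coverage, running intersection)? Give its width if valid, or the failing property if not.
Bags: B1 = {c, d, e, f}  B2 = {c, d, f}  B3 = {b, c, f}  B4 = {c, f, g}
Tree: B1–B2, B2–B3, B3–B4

No — vertex a appears in no bag.

A tree decomposition must satisfy three properties: every vertex lies in some bag; for every edge, both endpoints lie together in some bag; and for every vertex, the bags containing it form a connected subtree. Here vertex a appears in no bag, so the decomposition is invalid.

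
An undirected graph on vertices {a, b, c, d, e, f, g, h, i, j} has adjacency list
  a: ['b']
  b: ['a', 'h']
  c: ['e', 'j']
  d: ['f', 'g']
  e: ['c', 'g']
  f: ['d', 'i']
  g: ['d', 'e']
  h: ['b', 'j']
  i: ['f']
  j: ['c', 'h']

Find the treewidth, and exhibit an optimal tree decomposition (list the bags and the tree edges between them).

Treewidth 1.
Bags: B1 = {f, i}  B2 = {d, f}  B3 = {d, g}  B4 = {e, g}  B5 = {c, e}  B6 = {c, j}  B7 = {h, j}  B8 = {b, h}  B9 = {a, b}
Tree: B1–B2, B2–B3, B3–B4, B4–B5, B5–B6, B6–B7, B7–B8, B8–B9

Each bag holds 2 vertices, so the decomposition has width 1, which upper-bounds the treewidth. Since G has at least one edge (e.g. i–f), it is not an edgeless graph, so tw(G) ≥ 1. Therefore the treewidth is 1.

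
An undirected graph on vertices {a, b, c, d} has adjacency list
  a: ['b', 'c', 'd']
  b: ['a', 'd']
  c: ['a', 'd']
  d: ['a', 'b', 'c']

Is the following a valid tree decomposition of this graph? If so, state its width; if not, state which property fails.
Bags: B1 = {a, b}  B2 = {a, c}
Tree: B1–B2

A tree decomposition must satisfy three properties: every vertex lies in some bag; for every edge, both endpoints lie together in some bag; and for every vertex, the bags containing it form a connected subtree. Here vertex d appears in no bag, so the decomposition is invalid.

No — vertex d appears in no bag.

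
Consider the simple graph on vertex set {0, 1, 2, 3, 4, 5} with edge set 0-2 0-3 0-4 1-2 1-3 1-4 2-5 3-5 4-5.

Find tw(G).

3

A width-3 tree decomposition is:
Bags: B1 = {0, 2, 3, 4}  B2 = {1, 2, 3, 4}  B3 = {2, 3, 4, 5}
Tree: B1–B2, B2–B3
Each bag holds 4 vertices, so the decomposition has width 3, which upper-bounds the treewidth. For the lower bound: the 4 vertex sets {0,4}, {1,3}, {2}, {5} are disjoint, each induces a connected subgraph, and every pair is joined by at least one edge of G. Contracting each set to a single vertex therefore yields K_{4} as a minor, and since treewidth is minor-monotone, tw(G) ≥ tw(K_{4}) = 3. Therefore the treewidth is 3.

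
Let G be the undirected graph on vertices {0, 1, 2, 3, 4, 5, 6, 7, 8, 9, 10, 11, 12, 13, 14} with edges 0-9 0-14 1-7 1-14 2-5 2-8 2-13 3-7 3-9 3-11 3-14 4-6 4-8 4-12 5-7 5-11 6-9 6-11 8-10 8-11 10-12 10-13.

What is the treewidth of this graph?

3

A width-3 tree decomposition is:
Bags: B1 = {0, 1, 9, 14}  B2 = {1, 3, 9, 14}  B3 = {1, 3, 7, 9}  B4 = {3, 6, 7, 9}  B5 = {3, 6, 7, 11}  B6 = {5, 6, 7, 11}  B7 = {4, 5, 6, 11}  B8 = {4, 5, 8, 11}  B9 = {2, 4, 5, 8}  B10 = {2, 4, 8, 12}  B11 = {2, 8, 10, 12}  B12 = {2, 10, 12, 13}
Tree: B1–B2, B2–B3, B3–B4, B4–B5, B5–B6, B6–B7, B7–B8, B8–B9, B9–B10, B10–B11, B11–B12
Every bag has size at most 4, so the width is 4 − 1 = 3 and tw(G) ≤ 3. For the lower bound: the 4 vertex sets {0,1,14}, {9}, {3}, {5,6,7,11} are disjoint, each induces a connected subgraph, and every pair is joined by at least one edge of G. Contracting each set to a single vertex therefore yields K_{4} as a minor, and since treewidth is minor-monotone, tw(G) ≥ tw(K_{4}) = 3. Combining the bounds, tw(G) = 3.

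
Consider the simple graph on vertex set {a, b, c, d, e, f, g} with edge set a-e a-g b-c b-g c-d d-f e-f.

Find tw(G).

2

A width-2 tree decomposition is:
Bags: B1 = {a, e, g}  B2 = {b, e, g}  B3 = {b, c, e}  B4 = {c, d, e}  B5 = {d, e, f}
Tree: B1–B2, B2–B3, B3–B4, B4–B5
Every bag has size at most 3, so the width is 3 − 1 = 2 and tw(G) ≤ 2. Since e–a–g–b–c–d–f–e is a cycle in G, G is not acyclic. Forests are exactly the graphs of treewidth ≤ 1, so tw(G) ≥ 2. Combining the bounds, tw(G) = 2.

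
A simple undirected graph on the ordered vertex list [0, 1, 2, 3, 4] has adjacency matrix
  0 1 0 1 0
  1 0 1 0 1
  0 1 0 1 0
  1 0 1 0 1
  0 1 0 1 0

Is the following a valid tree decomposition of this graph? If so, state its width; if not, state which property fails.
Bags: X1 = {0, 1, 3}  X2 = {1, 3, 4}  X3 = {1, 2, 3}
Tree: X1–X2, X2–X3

Every vertex of G appears in some bag (union = {0, 1, 2, 3, 4}); every edge is covered by a bag; and for each vertex v the set of bags containing v is connected in the bag tree. The decomposition is therefore valid. The largest bag has 3 vertices, so the width is 2.

Yes; width 2.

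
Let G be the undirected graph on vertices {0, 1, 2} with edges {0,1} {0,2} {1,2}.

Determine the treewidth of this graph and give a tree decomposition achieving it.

Treewidth 2.
One optimal decomposition is:
Bags: B1 = {0, 1, 2}
Tree: (single bag)

A single bag containing all 3 vertices is trivially a valid decomposition of width 2. On the other hand G contains the 3-clique {0, 1, 2}. A clique must lie in a single bag of any decomposition, so no decomposition can have width below 2. Combining the bounds, tw(G) = 2.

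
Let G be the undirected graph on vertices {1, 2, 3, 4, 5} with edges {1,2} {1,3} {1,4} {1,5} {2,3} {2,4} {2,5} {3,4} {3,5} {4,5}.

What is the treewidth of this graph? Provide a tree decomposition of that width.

Treewidth 4.
One optimal decomposition is:
Bags: B1 = {1, 2, 3, 4, 5}
Tree: (single bag)

With just one bag of size 5, the width is 5 − 1 = 4, so tw(G) ≤ 4. For the lower bound, the 5 vertices {1, 2, 3, 4, 5} are pairwise adjacent, and any tree decomposition puts a clique entirely inside one bag — forcing width ≥ 4. Therefore the treewidth is 4.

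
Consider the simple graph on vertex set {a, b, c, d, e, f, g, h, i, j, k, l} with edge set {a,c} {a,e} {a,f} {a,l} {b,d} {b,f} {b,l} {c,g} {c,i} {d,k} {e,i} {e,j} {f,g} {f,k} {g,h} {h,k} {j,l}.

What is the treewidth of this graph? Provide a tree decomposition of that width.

Treewidth 3.
One such decomposition:
Bags: B1 = {b, d, h, k}  B2 = {b, f, h, k}  B3 = {b, f, g, h}  B4 = {b, f, g, l}  B5 = {a, f, g, l}  B6 = {a, c, g, l}  B7 = {a, c, j, l}  B8 = {a, c, e, j}  B9 = {c, e, i, j}
Tree: B1–B2, B2–B3, B3–B4, B4–B5, B5–B6, B6–B7, B7–B8, B8–B9

Each bag holds 4 vertices, so the decomposition has width 3, which upper-bounds the treewidth. For the lower bound: the 4 vertex sets {d,h,k}, {b}, {f}, {a,c,g,l} are disjoint, each induces a connected subgraph, and every pair is joined by at least one edge of G. Contracting each set to a single vertex therefore yields K_{4} as a minor, and since treewidth is minor-monotone, tw(G) ≥ tw(K_{4}) = 3. Hence tw(G) = 3 exactly.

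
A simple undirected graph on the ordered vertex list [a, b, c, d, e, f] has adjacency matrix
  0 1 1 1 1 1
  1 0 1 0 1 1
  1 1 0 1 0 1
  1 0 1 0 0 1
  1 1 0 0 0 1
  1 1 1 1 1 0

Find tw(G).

3

A width-3 tree decomposition is:
Bags: B1 = {a, b, c, f}  B2 = {a, c, d, f}  B3 = {a, b, e, f}
Tree: B1–B2, B1–B3
Each bag holds 4 vertices, so the decomposition has width 3, which upper-bounds the treewidth. For the lower bound, the 4 vertices {a, b, e, f} are pairwise adjacent, and any tree decomposition puts a clique entirely inside one bag — forcing width ≥ 3. Combining the bounds, tw(G) = 3.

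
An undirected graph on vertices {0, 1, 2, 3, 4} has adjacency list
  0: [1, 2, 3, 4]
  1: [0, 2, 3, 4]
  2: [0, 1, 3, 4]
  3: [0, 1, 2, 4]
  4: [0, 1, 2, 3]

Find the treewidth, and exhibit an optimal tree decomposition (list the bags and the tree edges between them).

With just one bag of size 5, the width is 5 − 1 = 4, so tw(G) ≤ 4. For the lower bound, the 5 vertices {0, 1, 2, 3, 4} are pairwise adjacent, and any tree decomposition puts a clique entirely inside one bag — forcing width ≥ 4. Hence tw(G) = 4 exactly.

Treewidth 4.
One such decomposition:
Bags: B1 = {0, 1, 2, 3, 4}
Tree: (single bag)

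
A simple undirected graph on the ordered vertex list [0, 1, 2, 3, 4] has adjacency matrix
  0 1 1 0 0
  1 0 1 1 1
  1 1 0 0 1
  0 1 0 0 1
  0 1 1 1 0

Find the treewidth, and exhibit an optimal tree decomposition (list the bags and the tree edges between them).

The largest bag has 3 vertices, giving width 2; this decomposition certifies tw(G) ≤ 2. For the lower bound, the 3 vertices {0, 1, 2} are pairwise adjacent, and any tree decomposition puts a clique entirely inside one bag — forcing width ≥ 2. Therefore the treewidth is 2.

Treewidth 2.
Bags: B1 = {1, 2, 4}  B2 = {1, 3, 4}  B3 = {0, 1, 2}
Tree: B1–B2, B1–B3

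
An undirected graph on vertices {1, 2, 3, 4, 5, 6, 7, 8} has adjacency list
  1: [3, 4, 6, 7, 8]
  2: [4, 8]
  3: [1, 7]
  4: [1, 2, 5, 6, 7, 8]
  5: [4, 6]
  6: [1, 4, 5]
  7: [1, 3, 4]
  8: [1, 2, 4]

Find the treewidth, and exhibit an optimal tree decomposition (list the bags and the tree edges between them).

Every bag has size at most 3, so the width is 3 − 1 = 2 and tw(G) ≤ 2. On the other hand G contains the 3-clique {1, 3, 7}. A clique must lie in a single bag of any decomposition, so no decomposition can have width below 2. The upper and lower bounds meet at 2, so that is the treewidth.

Treewidth 2.
Bags: B1 = {1, 4, 6}  B2 = {1, 4, 7}  B3 = {1, 4, 8}  B4 = {1, 3, 7}  B5 = {2, 4, 8}  B6 = {4, 5, 6}
Tree: B1–B2, B1–B3, B2–B4, B3–B5, B1–B6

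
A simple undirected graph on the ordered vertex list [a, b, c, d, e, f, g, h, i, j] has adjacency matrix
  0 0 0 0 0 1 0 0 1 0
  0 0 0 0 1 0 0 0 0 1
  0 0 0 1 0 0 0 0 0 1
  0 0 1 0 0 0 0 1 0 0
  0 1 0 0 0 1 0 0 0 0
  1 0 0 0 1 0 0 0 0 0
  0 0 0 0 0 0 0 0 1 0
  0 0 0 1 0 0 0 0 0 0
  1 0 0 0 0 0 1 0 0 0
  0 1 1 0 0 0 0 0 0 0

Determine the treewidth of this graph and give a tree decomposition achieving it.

Treewidth 1.
One such decomposition:
Bags: B1 = {g, i}  B2 = {a, i}  B3 = {a, f}  B4 = {e, f}  B5 = {b, e}  B6 = {b, j}  B7 = {c, j}  B8 = {c, d}  B9 = {d, h}
Tree: B1–B2, B2–B3, B3–B4, B4–B5, B5–B6, B6–B7, B7–B8, B8–B9

The largest bag has 2 vertices, giving width 1; this decomposition certifies tw(G) ≤ 1. Any graph with an edge has treewidth ≥ 1, and G has the edge g–i. The upper and lower bounds meet at 1, so that is the treewidth.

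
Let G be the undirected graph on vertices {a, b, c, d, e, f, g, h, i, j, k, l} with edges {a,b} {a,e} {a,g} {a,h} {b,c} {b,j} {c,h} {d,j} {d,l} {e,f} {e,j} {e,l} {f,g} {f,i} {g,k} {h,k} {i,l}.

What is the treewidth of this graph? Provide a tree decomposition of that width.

Treewidth 3.
Bags: B1 = {d, i, j, l}  B2 = {e, i, j, l}  B3 = {e, f, i, j}  B4 = {b, e, f, j}  B5 = {a, b, e, f}  B6 = {a, b, f, g}  B7 = {a, b, c, g}  B8 = {a, c, g, h}  B9 = {c, g, h, k}
Tree: B1–B2, B2–B3, B3–B4, B4–B5, B5–B6, B6–B7, B7–B8, B8–B9

The largest bag has 4 vertices, giving width 3; this decomposition certifies tw(G) ≤ 3. For the lower bound: the 4 vertex sets {d,i,l}, {j}, {e}, {a,b,f,g} are disjoint, each induces a connected subgraph, and every pair is joined by at least one edge of G. Contracting each set to a single vertex therefore yields K_{4} as a minor, and since treewidth is minor-monotone, tw(G) ≥ tw(K_{4}) = 3. Combining the bounds, tw(G) = 3.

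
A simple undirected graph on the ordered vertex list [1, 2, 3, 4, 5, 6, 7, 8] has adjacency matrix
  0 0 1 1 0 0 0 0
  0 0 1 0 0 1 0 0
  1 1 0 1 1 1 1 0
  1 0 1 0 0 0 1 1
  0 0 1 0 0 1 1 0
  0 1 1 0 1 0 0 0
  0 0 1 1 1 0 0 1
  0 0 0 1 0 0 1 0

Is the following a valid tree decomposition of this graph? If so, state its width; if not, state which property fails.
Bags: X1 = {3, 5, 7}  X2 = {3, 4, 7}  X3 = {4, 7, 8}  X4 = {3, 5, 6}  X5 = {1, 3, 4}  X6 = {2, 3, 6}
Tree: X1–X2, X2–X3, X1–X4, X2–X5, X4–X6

Checking the three conditions: (i) the bags cover all of {1, 2, 3, 4, 5, 6, 7, 8}; (ii) for each edge, some bag contains both endpoints; (iii) the bags containing any fixed vertex form a subtree. All hold, so the decomposition is valid with width 3 − 1 = 2.

Yes; width 2.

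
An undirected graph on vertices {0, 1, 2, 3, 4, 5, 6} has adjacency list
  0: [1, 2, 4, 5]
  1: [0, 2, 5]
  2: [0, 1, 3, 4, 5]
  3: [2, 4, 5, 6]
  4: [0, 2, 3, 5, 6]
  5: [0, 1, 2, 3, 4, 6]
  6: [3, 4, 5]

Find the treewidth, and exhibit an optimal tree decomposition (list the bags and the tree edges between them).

Treewidth 3.
One such decomposition:
Bags: B1 = {0, 1, 2, 5}  B2 = {0, 2, 4, 5}  B3 = {2, 3, 4, 5}  B4 = {3, 4, 5, 6}
Tree: B1–B2, B2–B3, B3–B4

Every bag has size at most 4, so the width is 4 − 1 = 3 and tw(G) ≤ 3. For the lower bound, the 4 vertices {0, 1, 2, 5} are pairwise adjacent, and any tree decomposition puts a clique entirely inside one bag — forcing width ≥ 3. Combining the bounds, tw(G) = 3.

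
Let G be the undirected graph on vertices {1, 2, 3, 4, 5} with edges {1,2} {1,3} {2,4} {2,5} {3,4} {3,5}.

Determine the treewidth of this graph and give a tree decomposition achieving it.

Treewidth 2.
One such decomposition:
Bags: B1 = {2, 3, 5}  B2 = {1, 2, 3}  B3 = {2, 3, 4}
Tree: B1–B2, B2–B3

Each bag holds 3 vertices, so the decomposition has width 2, which upper-bounds the treewidth. The edges 2–5–3–1–2 form a cycle, so G is not a tree and its treewidth is at least 2. Combining the bounds, tw(G) = 2.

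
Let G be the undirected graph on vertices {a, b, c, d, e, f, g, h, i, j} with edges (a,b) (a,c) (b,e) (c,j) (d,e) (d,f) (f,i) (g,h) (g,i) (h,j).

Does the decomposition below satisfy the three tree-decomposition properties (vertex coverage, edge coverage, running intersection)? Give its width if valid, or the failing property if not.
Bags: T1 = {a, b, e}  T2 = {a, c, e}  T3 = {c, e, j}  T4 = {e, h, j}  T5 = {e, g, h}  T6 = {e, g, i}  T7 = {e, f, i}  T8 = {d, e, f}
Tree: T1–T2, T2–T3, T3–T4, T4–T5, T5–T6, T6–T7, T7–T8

Vertex coverage: the bags together contain {a, b, c, d, e, f, g, h, i, j}, the full vertex set. Edge coverage: each edge of G has both endpoints in at least one bag. Running intersection: for every vertex, the bags containing it form a connected subtree. All three properties hold, so this is a valid tree decomposition of width max|bag| − 1 = 2, and hence tw(G) ≤ 2.

Yes; width 2.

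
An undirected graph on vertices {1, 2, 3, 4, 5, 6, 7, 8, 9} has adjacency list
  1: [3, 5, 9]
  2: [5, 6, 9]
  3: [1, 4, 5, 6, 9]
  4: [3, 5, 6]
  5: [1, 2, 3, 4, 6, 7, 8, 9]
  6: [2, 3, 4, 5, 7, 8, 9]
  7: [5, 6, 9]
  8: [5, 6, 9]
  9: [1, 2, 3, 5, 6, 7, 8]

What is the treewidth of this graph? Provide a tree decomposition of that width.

Treewidth 3.
Bags: B1 = {3, 5, 6, 9}  B2 = {5, 6, 7, 9}  B3 = {1, 3, 5, 9}  B4 = {5, 6, 8, 9}  B5 = {2, 5, 6, 9}  B6 = {3, 4, 5, 6}
Tree: B1–B2, B1–B3, B2–B4, B1–B5, B1–B6

The largest bag has 4 vertices, giving width 3; this decomposition certifies tw(G) ≤ 3. Conversely, {1, 3, 5, 9} is a clique of size 4, and the vertices of any clique must share a bag in every tree decomposition; so some bag has ≥ 4 vertices and tw(G) ≥ 3. Hence tw(G) = 3 exactly.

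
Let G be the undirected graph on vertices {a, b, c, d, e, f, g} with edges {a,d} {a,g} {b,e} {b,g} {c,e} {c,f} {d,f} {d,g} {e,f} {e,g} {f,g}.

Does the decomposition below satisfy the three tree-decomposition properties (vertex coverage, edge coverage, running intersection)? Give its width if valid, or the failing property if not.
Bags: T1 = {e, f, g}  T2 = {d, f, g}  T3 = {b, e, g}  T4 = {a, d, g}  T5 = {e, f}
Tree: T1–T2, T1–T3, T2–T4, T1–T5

No — vertex c appears in no bag.

A tree decomposition must satisfy three properties: every vertex lies in some bag; for every edge, both endpoints lie together in some bag; and for every vertex, the bags containing it form a connected subtree. Here vertex c appears in no bag, so the decomposition is invalid.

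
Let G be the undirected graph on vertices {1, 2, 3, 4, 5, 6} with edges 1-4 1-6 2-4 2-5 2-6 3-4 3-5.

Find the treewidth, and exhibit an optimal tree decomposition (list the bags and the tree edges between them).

Treewidth 2.
One such decomposition:
Bags: B1 = {3, 4, 5}  B2 = {2, 4, 5}  B3 = {1, 2, 4}  B4 = {1, 2, 6}
Tree: B1–B2, B2–B3, B3–B4

The largest bag has 3 vertices, giving width 2; this decomposition certifies tw(G) ≤ 2. Since 3–5–2–4–3 is a cycle in G, G is not acyclic. Forests are exactly the graphs of treewidth ≤ 1, so tw(G) ≥ 2. Therefore the treewidth is 2.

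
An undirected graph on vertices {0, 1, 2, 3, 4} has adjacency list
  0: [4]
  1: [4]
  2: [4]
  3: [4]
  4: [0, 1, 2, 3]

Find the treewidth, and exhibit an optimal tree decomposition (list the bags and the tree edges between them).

Treewidth 1.
One optimal decomposition is:
Bags: B1 = {3, 4}  B2 = {0, 4}  B3 = {2, 4}  B4 = {1, 4}
Tree: B1–B2, B1–B3, B3–B4

Each bag holds 2 vertices, so the decomposition has width 1, which upper-bounds the treewidth. Since G has at least one edge (e.g. 3–4), it is not an edgeless graph, so tw(G) ≥ 1. Therefore the treewidth is 1.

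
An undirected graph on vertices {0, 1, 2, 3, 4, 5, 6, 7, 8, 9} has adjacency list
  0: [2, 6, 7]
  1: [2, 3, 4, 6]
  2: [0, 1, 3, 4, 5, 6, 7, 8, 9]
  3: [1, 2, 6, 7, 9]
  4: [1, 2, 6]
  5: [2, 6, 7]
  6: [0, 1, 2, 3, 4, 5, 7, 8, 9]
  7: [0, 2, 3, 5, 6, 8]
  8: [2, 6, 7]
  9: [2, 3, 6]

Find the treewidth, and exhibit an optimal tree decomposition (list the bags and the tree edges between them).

Each bag holds 4 vertices, so the decomposition has width 3, which upper-bounds the treewidth. For the lower bound, the 4 vertices {1, 2, 3, 6} are pairwise adjacent, and any tree decomposition puts a clique entirely inside one bag — forcing width ≥ 3. Hence tw(G) = 3 exactly.

Treewidth 3.
One optimal decomposition is:
Bags: B1 = {2, 3, 6, 7}  B2 = {2, 5, 6, 7}  B3 = {1, 2, 3, 6}  B4 = {1, 2, 4, 6}  B5 = {2, 3, 6, 9}  B6 = {0, 2, 6, 7}  B7 = {2, 6, 7, 8}
Tree: B1–B2, B1–B3, B3–B4, B3–B5, B2–B6, B2–B7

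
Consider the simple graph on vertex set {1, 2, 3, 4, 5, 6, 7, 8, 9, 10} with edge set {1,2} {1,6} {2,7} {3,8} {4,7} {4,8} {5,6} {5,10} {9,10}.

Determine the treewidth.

1

A width-1 tree decomposition is:
Bags: B1 = {3, 8}  B2 = {4, 8}  B3 = {4, 7}  B4 = {2, 7}  B5 = {1, 2}  B6 = {1, 6}  B7 = {5, 6}  B8 = {5, 10}  B9 = {9, 10}
Tree: B1–B2, B2–B3, B3–B4, B4–B5, B5–B6, B6–B7, B7–B8, B8–B9
Every bag has size at most 2, so the width is 2 − 1 = 1 and tw(G) ≤ 1. Since G has at least one edge (e.g. 3–8), it is not an edgeless graph, so tw(G) ≥ 1. The upper and lower bounds meet at 1, so that is the treewidth.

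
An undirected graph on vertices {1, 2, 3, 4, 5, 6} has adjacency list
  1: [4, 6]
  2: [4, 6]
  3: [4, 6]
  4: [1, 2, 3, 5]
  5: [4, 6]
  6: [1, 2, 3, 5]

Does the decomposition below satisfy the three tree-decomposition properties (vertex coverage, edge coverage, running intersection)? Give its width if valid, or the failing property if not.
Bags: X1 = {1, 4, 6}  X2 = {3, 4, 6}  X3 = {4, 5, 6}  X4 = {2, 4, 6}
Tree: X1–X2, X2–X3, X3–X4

Yes; width 2.

Every vertex of G appears in some bag (union = {1, 2, 3, 4, 5, 6}); every edge is covered by a bag; and for each vertex v the set of bags containing v is connected in the bag tree. The decomposition is therefore valid. The largest bag has 3 vertices, so the width is 2.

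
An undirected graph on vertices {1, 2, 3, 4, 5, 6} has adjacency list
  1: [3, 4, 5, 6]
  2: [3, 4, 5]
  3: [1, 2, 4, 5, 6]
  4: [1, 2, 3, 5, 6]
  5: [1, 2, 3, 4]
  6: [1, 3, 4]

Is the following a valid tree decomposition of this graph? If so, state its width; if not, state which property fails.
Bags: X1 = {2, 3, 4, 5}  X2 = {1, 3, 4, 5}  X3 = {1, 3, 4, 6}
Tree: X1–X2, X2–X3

Checking the three conditions: (i) the bags cover all of {1, 2, 3, 4, 5, 6}; (ii) for each edge, some bag contains both endpoints; (iii) the bags containing any fixed vertex form a subtree. All hold, so the decomposition is valid with width 4 − 1 = 3.

Yes; width 3.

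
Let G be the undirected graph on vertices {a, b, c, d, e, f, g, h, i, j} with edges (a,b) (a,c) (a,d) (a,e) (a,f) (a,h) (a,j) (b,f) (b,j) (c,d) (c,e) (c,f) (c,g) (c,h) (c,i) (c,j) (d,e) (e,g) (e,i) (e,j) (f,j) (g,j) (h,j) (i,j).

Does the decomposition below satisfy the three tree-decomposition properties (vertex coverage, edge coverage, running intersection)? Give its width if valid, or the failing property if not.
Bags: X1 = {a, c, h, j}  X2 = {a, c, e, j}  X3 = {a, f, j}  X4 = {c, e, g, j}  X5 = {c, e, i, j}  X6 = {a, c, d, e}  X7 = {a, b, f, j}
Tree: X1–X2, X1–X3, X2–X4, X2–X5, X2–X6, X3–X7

A tree decomposition must satisfy three properties: every vertex lies in some bag; for every edge, both endpoints lie together in some bag; and for every vertex, the bags containing it form a connected subtree. Here edge (c,f) lies in no bag, so the decomposition is invalid.

No — edge (c,f) lies in no bag.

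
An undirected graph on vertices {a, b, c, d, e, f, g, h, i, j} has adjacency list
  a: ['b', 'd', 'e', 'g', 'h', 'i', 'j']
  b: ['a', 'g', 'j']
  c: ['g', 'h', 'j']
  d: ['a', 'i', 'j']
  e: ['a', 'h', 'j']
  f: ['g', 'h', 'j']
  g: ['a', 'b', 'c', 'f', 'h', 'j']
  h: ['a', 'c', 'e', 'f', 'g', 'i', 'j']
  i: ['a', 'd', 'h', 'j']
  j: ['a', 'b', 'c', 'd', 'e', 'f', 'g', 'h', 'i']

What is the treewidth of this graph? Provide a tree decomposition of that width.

Treewidth 3.
One optimal decomposition is:
Bags: B1 = {a, g, h, j}  B2 = {f, g, h, j}  B3 = {c, g, h, j}  B4 = {a, b, g, j}  B5 = {a, h, i, j}  B6 = {a, e, h, j}  B7 = {a, d, i, j}
Tree: B1–B2, B2–B3, B1–B4, B1–B5, B5–B6, B5–B7

Every bag has size at most 4, so the width is 4 − 1 = 3 and tw(G) ≤ 3. Conversely, {a, d, i, j} is a clique of size 4, and the vertices of any clique must share a bag in every tree decomposition; so some bag has ≥ 4 vertices and tw(G) ≥ 3. Hence tw(G) = 3 exactly.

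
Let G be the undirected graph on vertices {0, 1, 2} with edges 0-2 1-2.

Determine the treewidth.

A width-1 tree decomposition is:
Bags: B1 = {1, 2}  B2 = {0, 2}
Tree: B1–B2
Every bag has size at most 2, so the width is 2 − 1 = 1 and tw(G) ≤ 1. Any graph with an edge has treewidth ≥ 1, and G has the edge 2–1. Hence tw(G) = 1 exactly.

1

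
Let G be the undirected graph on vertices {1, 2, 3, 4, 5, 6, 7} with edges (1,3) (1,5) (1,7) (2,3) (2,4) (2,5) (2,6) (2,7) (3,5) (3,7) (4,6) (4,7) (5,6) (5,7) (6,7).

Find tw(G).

3

A width-3 tree decomposition is:
Bags: B1 = {2, 3, 5, 7}  B2 = {1, 3, 5, 7}  B3 = {2, 5, 6, 7}  B4 = {2, 4, 6, 7}
Tree: B1–B2, B1–B3, B3–B4
Every bag has size at most 4, so the width is 4 − 1 = 3 and tw(G) ≤ 3. Conversely, {1, 3, 5, 7} is a clique of size 4, and the vertices of any clique must share a bag in every tree decomposition; so some bag has ≥ 4 vertices and tw(G) ≥ 3. Therefore the treewidth is 3.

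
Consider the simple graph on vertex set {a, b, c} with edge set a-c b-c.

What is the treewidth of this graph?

A width-1 tree decomposition is:
Bags: B1 = {b, c}  B2 = {a, c}
Tree: B1–B2
Every bag has size at most 2, so the width is 2 − 1 = 1 and tw(G) ≤ 1. Any graph with an edge has treewidth ≥ 1, and G has the edge b–c. Therefore the treewidth is 1.

1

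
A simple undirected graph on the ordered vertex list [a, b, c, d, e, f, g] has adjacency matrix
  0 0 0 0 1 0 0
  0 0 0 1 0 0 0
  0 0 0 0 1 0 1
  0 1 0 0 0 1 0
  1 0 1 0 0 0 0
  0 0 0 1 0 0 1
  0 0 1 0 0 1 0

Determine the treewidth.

1

A width-1 tree decomposition is:
Bags: B1 = {a, e}  B2 = {c, e}  B3 = {c, g}  B4 = {f, g}  B5 = {d, f}  B6 = {b, d}
Tree: B1–B2, B2–B3, B3–B4, B4–B5, B5–B6
The largest bag has 2 vertices, giving width 1; this decomposition certifies tw(G) ≤ 1. Since G has at least one edge (e.g. a–e), it is not an edgeless graph, so tw(G) ≥ 1. The upper and lower bounds meet at 1, so that is the treewidth.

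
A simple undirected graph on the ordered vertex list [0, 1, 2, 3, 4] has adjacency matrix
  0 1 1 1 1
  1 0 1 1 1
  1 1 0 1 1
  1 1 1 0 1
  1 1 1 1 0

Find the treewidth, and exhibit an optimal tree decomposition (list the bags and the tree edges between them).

Treewidth 4.
Bags: B1 = {0, 1, 2, 3, 4}
Tree: (single bag)

A single bag containing all 5 vertices is trivially a valid decomposition of width 4. On the other hand G contains the 5-clique {0, 1, 2, 3, 4}. A clique must lie in a single bag of any decomposition, so no decomposition can have width below 4. The upper and lower bounds meet at 4, so that is the treewidth.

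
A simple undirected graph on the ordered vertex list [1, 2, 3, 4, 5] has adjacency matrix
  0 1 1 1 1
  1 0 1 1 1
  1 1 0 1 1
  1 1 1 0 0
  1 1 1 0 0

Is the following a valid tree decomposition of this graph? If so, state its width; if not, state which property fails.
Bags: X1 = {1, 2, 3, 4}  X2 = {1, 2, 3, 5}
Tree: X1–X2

Yes; width 3.

Every vertex of G appears in some bag (union = {1, 2, 3, 4, 5}); every edge is covered by a bag; and for each vertex v the set of bags containing v is connected in the bag tree. The decomposition is therefore valid. The largest bag has 4 vertices, so the width is 3.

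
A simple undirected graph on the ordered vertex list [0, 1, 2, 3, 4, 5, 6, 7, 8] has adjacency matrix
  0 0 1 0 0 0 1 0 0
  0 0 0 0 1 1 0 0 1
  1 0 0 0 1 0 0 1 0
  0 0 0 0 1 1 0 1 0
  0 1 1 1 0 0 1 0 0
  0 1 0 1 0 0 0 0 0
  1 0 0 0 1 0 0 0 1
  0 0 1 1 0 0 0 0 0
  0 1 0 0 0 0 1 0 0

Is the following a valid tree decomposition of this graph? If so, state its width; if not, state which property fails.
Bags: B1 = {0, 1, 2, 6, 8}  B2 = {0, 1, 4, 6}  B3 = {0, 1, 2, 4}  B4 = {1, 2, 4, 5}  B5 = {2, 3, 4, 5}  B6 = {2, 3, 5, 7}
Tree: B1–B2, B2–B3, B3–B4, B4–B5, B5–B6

No — bags containing vertex 2 are not connected in the tree.

A tree decomposition must satisfy three properties: every vertex lies in some bag; for every edge, both endpoints lie together in some bag; and for every vertex, the bags containing it form a connected subtree. Here bags containing vertex 2 are not connected in the tree, so the decomposition is invalid.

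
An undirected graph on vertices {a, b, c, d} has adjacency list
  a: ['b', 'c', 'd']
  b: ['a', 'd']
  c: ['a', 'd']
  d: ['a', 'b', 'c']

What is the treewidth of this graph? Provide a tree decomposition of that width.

Each bag holds 3 vertices, so the decomposition has width 2, which upper-bounds the treewidth. On the other hand G contains the 3-clique {a, c, d}. A clique must lie in a single bag of any decomposition, so no decomposition can have width below 2. Combining the bounds, tw(G) = 2.

Treewidth 2.
Bags: B1 = {a, c, d}  B2 = {a, b, d}
Tree: B1–B2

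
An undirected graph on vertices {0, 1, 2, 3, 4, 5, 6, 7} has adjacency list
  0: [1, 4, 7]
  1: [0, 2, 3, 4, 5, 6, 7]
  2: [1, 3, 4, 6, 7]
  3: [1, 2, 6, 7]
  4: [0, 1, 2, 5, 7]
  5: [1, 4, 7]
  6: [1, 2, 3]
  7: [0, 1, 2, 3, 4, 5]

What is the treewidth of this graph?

3

A width-3 tree decomposition is:
Bags: B1 = {1, 4, 5, 7}  B2 = {1, 2, 4, 7}  B3 = {0, 1, 4, 7}  B4 = {1, 2, 3, 7}  B5 = {1, 2, 3, 6}
Tree: B1–B2, B2–B3, B2–B4, B4–B5
Each bag holds 4 vertices, so the decomposition has width 3, which upper-bounds the treewidth. On the other hand G contains the 4-clique {1, 2, 3, 6}. A clique must lie in a single bag of any decomposition, so no decomposition can have width below 3. Therefore the treewidth is 3.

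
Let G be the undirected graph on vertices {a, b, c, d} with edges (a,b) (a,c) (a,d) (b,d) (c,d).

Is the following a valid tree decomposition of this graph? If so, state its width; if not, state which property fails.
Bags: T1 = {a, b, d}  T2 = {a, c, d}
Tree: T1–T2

Yes; width 2.

Vertex coverage: the bags together contain {a, b, c, d}, the full vertex set. Edge coverage: each edge of G has both endpoints in at least one bag. Running intersection: for every vertex, the bags containing it form a connected subtree. All three properties hold, so this is a valid tree decomposition of width max|bag| − 1 = 2, and hence tw(G) ≤ 2.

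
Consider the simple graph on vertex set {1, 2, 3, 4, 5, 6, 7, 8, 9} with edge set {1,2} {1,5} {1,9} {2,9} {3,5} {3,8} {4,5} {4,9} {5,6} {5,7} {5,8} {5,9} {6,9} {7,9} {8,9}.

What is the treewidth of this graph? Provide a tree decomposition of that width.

Every bag has size at most 3, so the width is 3 − 1 = 2 and tw(G) ≤ 2. On the other hand G contains the 3-clique {1, 2, 9}. A clique must lie in a single bag of any decomposition, so no decomposition can have width below 2. Hence tw(G) = 2 exactly.

Treewidth 2.
One optimal decomposition is:
Bags: B1 = {5, 6, 9}  B2 = {5, 8, 9}  B3 = {1, 5, 9}  B4 = {5, 7, 9}  B5 = {4, 5, 9}  B6 = {1, 2, 9}  B7 = {3, 5, 8}
Tree: B1–B2, B1–B3, B1–B4, B4–B5, B3–B6, B2–B7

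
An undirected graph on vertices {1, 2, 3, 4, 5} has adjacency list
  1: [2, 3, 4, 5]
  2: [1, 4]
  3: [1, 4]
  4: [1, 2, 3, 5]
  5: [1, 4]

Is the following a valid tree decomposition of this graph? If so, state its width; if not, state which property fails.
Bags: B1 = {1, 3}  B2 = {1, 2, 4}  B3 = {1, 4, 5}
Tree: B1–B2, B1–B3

No — edge (4,3) lies in no bag.

A tree decomposition must satisfy three properties: every vertex lies in some bag; for every edge, both endpoints lie together in some bag; and for every vertex, the bags containing it form a connected subtree. Here edge (4,3) lies in no bag, so the decomposition is invalid.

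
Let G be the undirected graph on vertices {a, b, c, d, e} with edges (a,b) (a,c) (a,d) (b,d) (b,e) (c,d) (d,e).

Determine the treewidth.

2

A width-2 tree decomposition is:
Bags: B1 = {a, b, d}  B2 = {a, c, d}  B3 = {b, d, e}
Tree: B1–B2, B1–B3
Every bag has size at most 3, so the width is 3 − 1 = 2 and tw(G) ≤ 2. For the lower bound, the 3 vertices {b, d, e} are pairwise adjacent, and any tree decomposition puts a clique entirely inside one bag — forcing width ≥ 2. The upper and lower bounds meet at 2, so that is the treewidth.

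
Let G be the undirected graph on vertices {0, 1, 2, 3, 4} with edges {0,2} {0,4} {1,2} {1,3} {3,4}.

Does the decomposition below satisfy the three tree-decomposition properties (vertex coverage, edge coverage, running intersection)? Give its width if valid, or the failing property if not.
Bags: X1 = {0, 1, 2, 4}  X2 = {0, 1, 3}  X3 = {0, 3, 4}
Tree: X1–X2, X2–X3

No — bags containing vertex 4 are not connected in the tree.

A tree decomposition must satisfy three properties: every vertex lies in some bag; for every edge, both endpoints lie together in some bag; and for every vertex, the bags containing it form a connected subtree. Here bags containing vertex 4 are not connected in the tree, so the decomposition is invalid.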